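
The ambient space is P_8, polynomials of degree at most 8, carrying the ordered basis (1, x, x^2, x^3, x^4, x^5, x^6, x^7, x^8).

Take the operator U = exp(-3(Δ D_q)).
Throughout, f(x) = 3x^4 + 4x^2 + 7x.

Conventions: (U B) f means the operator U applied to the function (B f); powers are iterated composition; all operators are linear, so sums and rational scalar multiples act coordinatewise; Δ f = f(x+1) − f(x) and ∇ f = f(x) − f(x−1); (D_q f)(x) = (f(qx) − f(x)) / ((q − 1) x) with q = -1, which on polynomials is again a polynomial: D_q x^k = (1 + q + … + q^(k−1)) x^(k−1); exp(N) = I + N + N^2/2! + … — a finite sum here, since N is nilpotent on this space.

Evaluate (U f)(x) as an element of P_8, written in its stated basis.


the image equals g(x) = 3x^4 + 4x^2 + 7x

the series for exp(-3(Δ D_q)) f terminates at order 0
exp(-3(Δ D_q)) f = 3x^4 + 4x^2 + 7x


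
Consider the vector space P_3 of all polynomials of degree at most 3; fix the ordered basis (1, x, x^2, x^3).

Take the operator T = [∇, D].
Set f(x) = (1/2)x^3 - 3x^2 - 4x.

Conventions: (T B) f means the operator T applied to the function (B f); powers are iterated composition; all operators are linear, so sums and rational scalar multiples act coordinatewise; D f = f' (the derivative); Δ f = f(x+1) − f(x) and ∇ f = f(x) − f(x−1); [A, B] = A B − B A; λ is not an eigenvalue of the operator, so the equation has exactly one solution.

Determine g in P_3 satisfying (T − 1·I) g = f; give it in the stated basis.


the image equals g(x) = -(1/2)x^3 + 3x^2 + 4x

write g with unknown coordinates in the stated basis and equate coefficients in (T − 1·I) g = f
solving from the highest basis element down gives g = -(1/2)x^3 + 3x^2 + 4x
check: T g = 0
so T g − 1·g = (1/2)x^3 - 3x^2 - 4x = f ✓


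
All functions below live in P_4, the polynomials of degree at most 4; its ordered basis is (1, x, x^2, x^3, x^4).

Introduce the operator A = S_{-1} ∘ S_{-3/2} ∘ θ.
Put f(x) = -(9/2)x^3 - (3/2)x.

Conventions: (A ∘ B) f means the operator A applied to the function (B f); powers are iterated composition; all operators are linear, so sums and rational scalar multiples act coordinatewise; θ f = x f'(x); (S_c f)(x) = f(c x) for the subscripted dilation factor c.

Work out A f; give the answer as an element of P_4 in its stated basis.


θ f = -(27/2)x^3 - (3/2)x
S_{-3/2} θ f = (729/16)x^3 + (9/4)x
S_{-1} S_{-3/2} θ f = -(729/16)x^3 - (9/4)x

the image equals g(x) = -(729/16)x^3 - (9/4)x


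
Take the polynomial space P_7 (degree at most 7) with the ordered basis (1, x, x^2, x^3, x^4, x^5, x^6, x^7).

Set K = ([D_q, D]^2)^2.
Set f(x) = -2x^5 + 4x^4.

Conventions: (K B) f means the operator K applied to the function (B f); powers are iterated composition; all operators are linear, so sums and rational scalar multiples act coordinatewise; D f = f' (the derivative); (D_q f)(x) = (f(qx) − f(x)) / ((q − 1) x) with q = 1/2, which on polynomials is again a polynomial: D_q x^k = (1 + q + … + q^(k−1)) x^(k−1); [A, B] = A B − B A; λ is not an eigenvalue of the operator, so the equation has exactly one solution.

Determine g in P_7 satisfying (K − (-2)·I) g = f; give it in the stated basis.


write g with unknown coordinates in the stated basis and equate coefficients in (K − (-2)·I) g = f
solving from the highest basis element down gives g = -x^5 + 2x^4
check: K g = 0
so K g − (-2)·g = -2x^5 + 4x^4 = f ✓

the result is g(x) = -x^5 + 2x^4


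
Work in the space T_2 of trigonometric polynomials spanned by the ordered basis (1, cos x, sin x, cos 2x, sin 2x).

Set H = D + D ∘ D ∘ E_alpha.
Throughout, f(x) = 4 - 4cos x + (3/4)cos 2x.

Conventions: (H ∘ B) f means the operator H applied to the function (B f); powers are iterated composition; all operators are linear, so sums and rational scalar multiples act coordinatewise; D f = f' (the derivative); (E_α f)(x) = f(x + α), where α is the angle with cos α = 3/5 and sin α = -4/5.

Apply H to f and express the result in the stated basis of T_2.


D f = 4sin x - (3/2)sin 2x
E_alpha f = 4 - (12/5)cos x - (16/5)sin x - (21/100)cos 2x + (18/25)sin 2x
D E_alpha f = -(16/5)cos x + (12/5)sin x + (36/25)cos 2x + (21/50)sin 2x
D D E_alpha f = (12/5)cos x + (16/5)sin x + (21/25)cos 2x - (72/25)sin 2x
(D + D ∘ D ∘ E_alpha) f = (12/5)cos x + (36/5)sin x + (21/25)cos 2x - (219/50)sin 2x

the image equals g(x) = (12/5)cos x + (36/5)sin x + (21/25)cos 2x - (219/50)sin 2x


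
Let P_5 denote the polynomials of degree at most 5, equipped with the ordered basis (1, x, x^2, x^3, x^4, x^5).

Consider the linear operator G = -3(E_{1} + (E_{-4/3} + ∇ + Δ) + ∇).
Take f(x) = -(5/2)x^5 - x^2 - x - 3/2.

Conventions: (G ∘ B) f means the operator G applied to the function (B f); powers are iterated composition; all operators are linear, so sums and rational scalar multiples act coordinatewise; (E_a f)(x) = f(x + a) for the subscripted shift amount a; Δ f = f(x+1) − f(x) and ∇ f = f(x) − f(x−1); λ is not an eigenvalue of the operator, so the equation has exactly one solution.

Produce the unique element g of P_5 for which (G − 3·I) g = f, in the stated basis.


write g with unknown coordinates in the stated basis and equate coefficients in (G − 3·I) g = f
solving from the highest basis element down gives g = (5/18)x^5 - (100/81)x^4 + (2000/729)x^3 - (9457/2187)x^2 + (81499/19683)x - 397243/354294
check: G g = -(5/3)x^5 - (100/27)x^4 + (2000/243)x^3 - (10186/729)x^2 + (74938/6561)x - 287195/59049
so G g − 3·g = -(5/2)x^5 - x^2 - x - 3/2 = f ✓

the result is g(x) = (5/18)x^5 - (100/81)x^4 + (2000/729)x^3 - (9457/2187)x^2 + (81499/19683)x - 397243/354294


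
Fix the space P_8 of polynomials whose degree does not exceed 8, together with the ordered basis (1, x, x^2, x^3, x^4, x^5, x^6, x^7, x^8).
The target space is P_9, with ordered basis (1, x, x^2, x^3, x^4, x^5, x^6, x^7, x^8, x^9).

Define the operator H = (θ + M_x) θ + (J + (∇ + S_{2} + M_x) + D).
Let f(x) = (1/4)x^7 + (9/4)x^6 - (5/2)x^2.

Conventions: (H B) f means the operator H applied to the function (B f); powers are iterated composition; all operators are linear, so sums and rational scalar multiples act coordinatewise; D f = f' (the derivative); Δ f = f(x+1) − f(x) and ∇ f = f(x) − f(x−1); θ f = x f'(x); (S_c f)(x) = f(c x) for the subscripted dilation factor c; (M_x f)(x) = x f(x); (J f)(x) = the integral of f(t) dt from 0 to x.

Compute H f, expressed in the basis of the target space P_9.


θ f = (7/4)x^7 + (27/2)x^6 - 5x^2
θ θ f = (49/4)x^7 + 81x^6 - 10x^2
M_x θ f = (7/4)x^8 + (27/2)x^7 - 5x^3
(θ + M_x) θ f = (7/4)x^8 + (103/4)x^7 + 81x^6 - 5x^3 - 10x^2
J f = (1/32)x^8 + (9/28)x^7 - (5/6)x^3
∇ f = (7/4)x^6 + (33/4)x^5 - 25x^4 + (145/4)x^3 - (57/2)x^2 + (27/4)x + 1/2
S_{2} f = 32x^7 + 144x^6 - 10x^2
M_x f = (1/4)x^8 + (9/4)x^7 - (5/2)x^3
(∇ + S_{2} + M_x) f = (1/4)x^8 + (137/4)x^7 + (583/4)x^6 + (33/4)x^5 - 25x^4 + (135/4)x^3 - (77/2)x^2 + (27/4)x + 1/2
D f = (7/4)x^6 + (27/2)x^5 - 5x
(J + (∇ + S_{2} + M_x) + D) f = (9/32)x^8 + (242/7)x^7 + (295/2)x^6 + (87/4)x^5 - 25x^4 + (395/12)x^3 - (77/2)x^2 + (7/4)x + 1/2
((θ + M_x) θ + (J + (∇ + S_{2} + M_x) + D)) f = (65/32)x^8 + (1689/28)x^7 + (457/2)x^6 + (87/4)x^5 - 25x^4 + (335/12)x^3 - (97/2)x^2 + (7/4)x + 1/2

the result is g(x) = (65/32)x^8 + (1689/28)x^7 + (457/2)x^6 + (87/4)x^5 - 25x^4 + (335/12)x^3 - (97/2)x^2 + (7/4)x + 1/2


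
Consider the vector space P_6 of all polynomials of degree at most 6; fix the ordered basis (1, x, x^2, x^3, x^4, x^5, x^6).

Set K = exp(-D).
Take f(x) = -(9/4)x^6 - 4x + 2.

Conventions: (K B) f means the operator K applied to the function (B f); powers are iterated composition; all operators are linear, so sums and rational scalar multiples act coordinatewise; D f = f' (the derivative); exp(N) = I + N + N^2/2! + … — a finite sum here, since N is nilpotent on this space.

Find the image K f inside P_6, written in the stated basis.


the result is g(x) = -(9/4)x^6 + (27/2)x^5 - (135/4)x^4 + 45x^3 - (135/4)x^2 + (19/2)x + 15/4

order-1 term: (27/2)x^5 + 4
order-2 term: -(135/4)x^4
order-3 term: 45x^3
order-4 term: -(135/4)x^2
order-5 term: (27/2)x
order-6 term: -9/4
the series for exp(-D) f terminates at order 6
exp(-D) f = -(9/4)x^6 + (27/2)x^5 - (135/4)x^4 + 45x^3 - (135/4)x^2 + (19/2)x + 15/4


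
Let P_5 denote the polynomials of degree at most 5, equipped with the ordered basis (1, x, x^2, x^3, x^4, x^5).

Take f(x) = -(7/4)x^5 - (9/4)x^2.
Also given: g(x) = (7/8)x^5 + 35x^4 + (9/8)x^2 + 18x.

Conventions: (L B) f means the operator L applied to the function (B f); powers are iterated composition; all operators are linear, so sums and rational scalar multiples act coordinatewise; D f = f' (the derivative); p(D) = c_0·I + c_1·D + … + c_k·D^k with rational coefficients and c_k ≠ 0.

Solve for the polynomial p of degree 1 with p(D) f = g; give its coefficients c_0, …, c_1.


c_0 = -1/2, c_1 = -4

D^0 f = -(7/4)x^5 - (9/4)x^2
D^1 f = -(35/4)x^4 - (9/2)x
matching coefficients of g against c_0 f + c_1 Df + … from the top degree down determines the c_i
solution: c_0 = -1/2, c_1 = -4


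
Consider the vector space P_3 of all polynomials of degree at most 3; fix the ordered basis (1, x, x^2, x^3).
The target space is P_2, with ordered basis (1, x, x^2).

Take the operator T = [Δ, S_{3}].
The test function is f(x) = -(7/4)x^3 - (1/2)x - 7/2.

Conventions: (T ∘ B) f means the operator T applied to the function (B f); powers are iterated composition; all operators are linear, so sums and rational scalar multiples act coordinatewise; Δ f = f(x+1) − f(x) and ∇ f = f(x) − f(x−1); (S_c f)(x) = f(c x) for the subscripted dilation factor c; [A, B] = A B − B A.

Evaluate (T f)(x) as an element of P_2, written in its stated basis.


g(x) = -(189/2)x^2 - 126x - 93/2

S_{3} f = -(189/4)x^3 - (3/2)x - 7/2
Δ S_{3} f = -(567/4)x^2 - (567/4)x - 195/4
Δ f = -(21/4)x^2 - (21/4)x - 9/4
S_{3} Δ f = -(189/4)x^2 - (63/4)x - 9/4
[Δ, S_{3}] f = -(189/2)x^2 - 126x - 93/2


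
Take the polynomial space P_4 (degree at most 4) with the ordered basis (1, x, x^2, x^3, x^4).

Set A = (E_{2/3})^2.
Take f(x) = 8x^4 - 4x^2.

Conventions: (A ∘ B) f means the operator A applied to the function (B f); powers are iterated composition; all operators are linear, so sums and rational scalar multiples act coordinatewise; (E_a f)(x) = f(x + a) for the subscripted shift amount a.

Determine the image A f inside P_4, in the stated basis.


E_{2/3} f = 8x^4 + (64/3)x^3 + (52/3)x^2 + (112/27)x - 16/81
E_{2/3} E_{2/3} f = 8x^4 + (128/3)x^3 + (244/3)x^2 + (1760/27)x + 1472/81

the result is g(x) = 8x^4 + (128/3)x^3 + (244/3)x^2 + (1760/27)x + 1472/81


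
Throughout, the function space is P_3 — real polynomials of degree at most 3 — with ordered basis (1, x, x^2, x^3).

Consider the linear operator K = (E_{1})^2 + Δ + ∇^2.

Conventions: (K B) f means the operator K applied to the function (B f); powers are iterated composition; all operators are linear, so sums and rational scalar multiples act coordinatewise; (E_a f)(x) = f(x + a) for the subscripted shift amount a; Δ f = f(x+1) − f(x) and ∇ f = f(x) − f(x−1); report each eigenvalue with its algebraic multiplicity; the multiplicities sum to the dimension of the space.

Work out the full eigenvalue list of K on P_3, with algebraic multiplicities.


λ = 1 (multiplicity 4)

image of 1: 1
image of x: x + 3
image of x^2: x^2 + 6x + 7
image of x^3: x^3 + 9x^2 + 21x + 3
the matrix is upper triangular; its diagonal is (1, 1, 1, 1)
for a triangular matrix the eigenvalues are the diagonal entries, with algebraic multiplicity their repetition count


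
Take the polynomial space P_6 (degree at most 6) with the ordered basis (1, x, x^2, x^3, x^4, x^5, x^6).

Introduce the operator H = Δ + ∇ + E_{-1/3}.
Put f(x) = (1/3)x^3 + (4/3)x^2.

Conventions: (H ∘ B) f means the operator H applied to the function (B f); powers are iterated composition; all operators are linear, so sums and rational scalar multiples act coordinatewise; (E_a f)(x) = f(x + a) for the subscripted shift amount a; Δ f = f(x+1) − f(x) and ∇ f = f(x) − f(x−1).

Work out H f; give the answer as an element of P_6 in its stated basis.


the result is g(x) = (1/3)x^3 + 3x^2 + (41/9)x + 65/81

Δ f = x^2 + (11/3)x + 5/3
∇ f = x^2 + (5/3)x - 1
E_{-1/3} f = (1/3)x^3 + x^2 - (7/9)x + 11/81
(Δ + ∇ + E_{-1/3}) f = (1/3)x^3 + 3x^2 + (41/9)x + 65/81


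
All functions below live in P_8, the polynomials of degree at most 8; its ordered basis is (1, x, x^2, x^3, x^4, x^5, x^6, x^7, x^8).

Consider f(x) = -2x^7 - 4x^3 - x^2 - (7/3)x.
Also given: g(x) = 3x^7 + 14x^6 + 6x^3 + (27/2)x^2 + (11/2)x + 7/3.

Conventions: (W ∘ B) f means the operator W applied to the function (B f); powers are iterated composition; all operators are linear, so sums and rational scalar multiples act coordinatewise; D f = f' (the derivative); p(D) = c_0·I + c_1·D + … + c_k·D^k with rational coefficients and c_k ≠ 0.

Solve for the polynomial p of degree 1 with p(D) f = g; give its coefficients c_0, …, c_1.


p(D) = -(3/2)·I − D, i.e. c_0 = -3/2, c_1 = -1

D^0 f = -2x^7 - 4x^3 - x^2 - (7/3)x
D^1 f = -14x^6 - 12x^2 - 2x - 7/3
matching coefficients of g against c_0 f + c_1 Df + … from the top degree down determines the c_i
solution: c_0 = -3/2, c_1 = -1


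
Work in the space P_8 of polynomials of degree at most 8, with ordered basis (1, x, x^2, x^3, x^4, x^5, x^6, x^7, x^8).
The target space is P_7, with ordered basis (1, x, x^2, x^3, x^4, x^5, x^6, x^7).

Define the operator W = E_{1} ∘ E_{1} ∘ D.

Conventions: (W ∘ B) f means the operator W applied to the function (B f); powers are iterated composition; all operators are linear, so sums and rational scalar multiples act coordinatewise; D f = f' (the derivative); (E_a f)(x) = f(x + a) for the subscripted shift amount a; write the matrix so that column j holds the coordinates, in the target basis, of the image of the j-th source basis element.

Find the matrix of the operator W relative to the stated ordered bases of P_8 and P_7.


the matrix is [[0, 1, 4, 12, 32, 80, 192, 448, 1024]; [0, 0, 2, 12, 48, 160, 480, 1344, 3584]; [0, 0, 0, 3, 24, 120, 480, 1680, 5376]; [0, 0, 0, 0, 4, 40, 240, 1120, 4480]; [0, 0, 0, 0, 0, 5, 60, 420, 2240]; [0, 0, 0, 0, 0, 0, 6, 84, 672]; [0, 0, 0, 0, 0, 0, 0, 7, 112]; [0, 0, 0, 0, 0, 0, 0, 0, 8]] (rows listed top to bottom)

image of 1: 0
image of x: 1
image of x^2: 2x + 4
image of x^3: 3x^2 + 12x + 12
image of x^4: 4x^3 + 24x^2 + 48x + 32
image of x^5: 5x^4 + 40x^3 + 120x^2 + 160x + 80
image of x^6: 6x^5 + 60x^4 + 240x^3 + 480x^2 + 480x + 192
image of x^7: 7x^6 + 84x^5 + 420x^4 + 1120x^3 + 1680x^2 + 1344x + 448
image of x^8: 8x^7 + 112x^6 + 672x^5 + 2240x^4 + 4480x^3 + 5376x^2 + 3584x + 1024
each image's coordinates form column j of the matrix


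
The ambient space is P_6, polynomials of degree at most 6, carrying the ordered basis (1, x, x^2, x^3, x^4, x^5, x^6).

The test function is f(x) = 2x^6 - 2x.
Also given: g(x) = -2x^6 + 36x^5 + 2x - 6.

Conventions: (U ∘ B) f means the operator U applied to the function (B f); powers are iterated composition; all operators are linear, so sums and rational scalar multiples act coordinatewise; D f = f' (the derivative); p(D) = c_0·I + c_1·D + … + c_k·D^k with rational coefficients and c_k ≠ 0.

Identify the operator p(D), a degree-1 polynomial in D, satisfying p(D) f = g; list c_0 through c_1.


D^0 f = 2x^6 - 2x
D^1 f = 12x^5 - 2
matching coefficients of g against c_0 f + c_1 Df + … from the top degree down determines the c_i
solution: c_0 = -1, c_1 = 3

p(D) = -I + 3·D, i.e. c_0 = -1, c_1 = 3


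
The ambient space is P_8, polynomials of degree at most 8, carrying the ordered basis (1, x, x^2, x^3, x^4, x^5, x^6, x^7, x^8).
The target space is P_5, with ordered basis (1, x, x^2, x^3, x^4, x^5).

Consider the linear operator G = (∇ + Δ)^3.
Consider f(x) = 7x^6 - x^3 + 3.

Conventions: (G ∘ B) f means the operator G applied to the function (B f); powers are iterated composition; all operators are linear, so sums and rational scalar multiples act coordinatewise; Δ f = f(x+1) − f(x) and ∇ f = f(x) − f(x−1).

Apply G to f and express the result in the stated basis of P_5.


∇ f = 42x^5 - 105x^4 + 140x^3 - 108x^2 + 45x - 8
Δ f = 42x^5 + 105x^4 + 140x^3 + 102x^2 + 39x + 6
(∇ + Δ) f = 84x^5 + 280x^3 - 6x^2 + 84x - 2
∇ (∇ + Δ) f = 420x^4 - 840x^3 + 1680x^2 - 1272x + 454
Δ (∇ + Δ) f = 420x^4 + 840x^3 + 1680x^2 + 1248x + 442
(∇ + Δ) (∇ + Δ) f = 840x^4 + 3360x^2 - 24x + 896
∇ (∇ + Δ) (∇ + Δ) f = 3360x^3 - 5040x^2 + 10080x - 4224
Δ (∇ + Δ) (∇ + Δ) f = 3360x^3 + 5040x^2 + 10080x + 4176
(∇ + Δ) (∇ + Δ) (∇ + Δ) f = 6720x^3 + 20160x - 48

g(x) = 6720x^3 + 20160x - 48


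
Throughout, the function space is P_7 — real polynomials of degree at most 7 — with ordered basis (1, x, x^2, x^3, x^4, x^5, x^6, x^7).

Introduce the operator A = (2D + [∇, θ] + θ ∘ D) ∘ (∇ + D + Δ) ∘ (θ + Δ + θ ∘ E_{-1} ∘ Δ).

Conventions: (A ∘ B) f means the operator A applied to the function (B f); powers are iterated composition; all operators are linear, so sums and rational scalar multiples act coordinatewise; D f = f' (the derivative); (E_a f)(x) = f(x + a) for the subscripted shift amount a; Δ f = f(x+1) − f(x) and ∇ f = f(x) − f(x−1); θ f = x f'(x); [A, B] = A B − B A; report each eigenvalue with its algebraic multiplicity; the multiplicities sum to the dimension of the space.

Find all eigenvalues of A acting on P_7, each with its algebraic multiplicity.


image of 1: 0
image of x: 0
image of x^2: 36
image of x^3: 216x + 108
image of x^4: 720x^2 + 864x - 156
image of x^5: 1800x^3 + 3600x^2 - 1540x + 1900
image of x^6: 3780x^4 + 10800x^3 - 7740x^2 + 17640x - 6534
image of x^7: 7056x^5 + 26460x^4 - 27300x^3 + 87780x^2 - 62958x + 29918
the matrix is upper triangular; its diagonal is (0, 0, 0, 0, 0, 0, 0, 0)
for a triangular matrix the eigenvalues are the diagonal entries, with algebraic multiplicity their repetition count

λ = 0 (multiplicity 8)


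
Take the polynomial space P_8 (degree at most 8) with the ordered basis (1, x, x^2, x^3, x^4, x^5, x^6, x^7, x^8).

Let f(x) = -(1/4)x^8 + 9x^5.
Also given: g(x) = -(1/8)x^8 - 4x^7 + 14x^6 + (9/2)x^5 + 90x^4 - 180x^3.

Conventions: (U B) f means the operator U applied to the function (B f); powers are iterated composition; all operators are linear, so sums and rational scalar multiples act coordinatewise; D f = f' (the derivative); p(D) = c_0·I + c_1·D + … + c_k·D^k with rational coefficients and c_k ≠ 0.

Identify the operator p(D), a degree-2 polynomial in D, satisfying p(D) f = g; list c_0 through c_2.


D^0 f = -(1/4)x^8 + 9x^5
D^1 f = -2x^7 + 45x^4
D^2 f = -14x^6 + 180x^3
matching coefficients of g against c_0 f + c_1 Df + … from the top degree down determines the c_i
solution: c_0 = 1/2, c_1 = 2, c_2 = -1

c_0 = 1/2, c_1 = 2, c_2 = -1


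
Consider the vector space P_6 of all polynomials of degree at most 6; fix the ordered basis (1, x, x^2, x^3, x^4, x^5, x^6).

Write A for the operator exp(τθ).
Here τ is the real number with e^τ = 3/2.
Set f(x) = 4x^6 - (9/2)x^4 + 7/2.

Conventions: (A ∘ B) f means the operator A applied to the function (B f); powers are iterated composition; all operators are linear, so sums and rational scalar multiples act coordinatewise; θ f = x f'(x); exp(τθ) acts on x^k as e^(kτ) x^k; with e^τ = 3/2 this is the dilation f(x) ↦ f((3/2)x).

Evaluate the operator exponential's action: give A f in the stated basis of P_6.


exp(τθ) x^k = e^(kτ) x^k; with e^τ = 3/2 this sends x^k to (3/2)^k x^k
x^4 ↦ 81/16 x^4
x^6 ↦ 729/64 x^6
applying this coordinatewise to f: exp(τθ) f = (729/16)x^6 - (729/32)x^4 + 7/2

the result is g(x) = (729/16)x^6 - (729/32)x^4 + 7/2


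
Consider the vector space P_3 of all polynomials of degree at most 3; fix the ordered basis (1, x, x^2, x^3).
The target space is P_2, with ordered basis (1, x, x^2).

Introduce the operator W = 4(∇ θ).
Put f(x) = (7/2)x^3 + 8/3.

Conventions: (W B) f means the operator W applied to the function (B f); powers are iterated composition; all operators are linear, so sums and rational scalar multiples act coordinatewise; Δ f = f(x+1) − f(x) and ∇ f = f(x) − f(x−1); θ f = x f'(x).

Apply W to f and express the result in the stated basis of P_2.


θ f = (21/2)x^3
∇ θ f = (63/2)x^2 - (63/2)x + 21/2
(4(∇ θ)) f = 126x^2 - 126x + 42

the result is g(x) = 126x^2 - 126x + 42


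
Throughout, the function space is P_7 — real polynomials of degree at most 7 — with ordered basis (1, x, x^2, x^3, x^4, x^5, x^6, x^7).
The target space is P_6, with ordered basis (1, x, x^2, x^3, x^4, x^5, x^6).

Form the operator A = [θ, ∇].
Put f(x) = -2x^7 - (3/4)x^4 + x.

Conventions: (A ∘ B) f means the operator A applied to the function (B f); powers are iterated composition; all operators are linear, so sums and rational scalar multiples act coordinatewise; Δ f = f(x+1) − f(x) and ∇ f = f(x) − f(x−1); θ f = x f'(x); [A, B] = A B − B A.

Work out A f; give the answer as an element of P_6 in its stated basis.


∇ f = -14x^6 + 42x^5 - 70x^4 + 67x^3 - (75/2)x^2 + 11x - 1/4
θ ∇ f = -84x^6 + 210x^5 - 280x^4 + 201x^3 - 75x^2 + 11x
θ f = -14x^7 - 3x^4 + x
∇ θ f = -98x^6 + 294x^5 - 490x^4 + 478x^3 - 276x^2 + 86x - 10
[θ, ∇] f = 14x^6 - 84x^5 + 210x^4 - 277x^3 + 201x^2 - 75x + 10

g(x) = 14x^6 - 84x^5 + 210x^4 - 277x^3 + 201x^2 - 75x + 10


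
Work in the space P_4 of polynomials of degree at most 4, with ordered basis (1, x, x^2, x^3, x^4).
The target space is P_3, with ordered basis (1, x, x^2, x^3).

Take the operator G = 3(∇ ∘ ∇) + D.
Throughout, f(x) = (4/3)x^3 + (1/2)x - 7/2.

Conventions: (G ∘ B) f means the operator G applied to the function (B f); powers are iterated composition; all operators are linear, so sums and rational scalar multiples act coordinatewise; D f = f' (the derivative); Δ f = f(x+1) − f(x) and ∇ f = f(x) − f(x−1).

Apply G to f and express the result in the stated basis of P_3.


the result is g(x) = 4x^2 + 24x - 47/2

∇ f = 4x^2 - 4x + 11/6
∇ ∇ f = 8x - 8
(3(∇ ∘ ∇)) f = 24x - 24
D f = 4x^2 + 1/2
(3(∇ ∘ ∇) + D) f = 4x^2 + 24x - 47/2


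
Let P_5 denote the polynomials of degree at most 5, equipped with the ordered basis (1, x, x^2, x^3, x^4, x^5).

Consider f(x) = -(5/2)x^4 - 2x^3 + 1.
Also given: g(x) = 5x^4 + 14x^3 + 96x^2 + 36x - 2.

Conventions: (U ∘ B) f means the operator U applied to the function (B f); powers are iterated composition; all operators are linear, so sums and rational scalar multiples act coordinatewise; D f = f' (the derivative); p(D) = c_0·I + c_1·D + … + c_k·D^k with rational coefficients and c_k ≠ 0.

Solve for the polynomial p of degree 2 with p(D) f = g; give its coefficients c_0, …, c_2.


p(D) = -2·I − D − 3·D^2, i.e. c_0 = -2, c_1 = -1, c_2 = -3

D^0 f = -(5/2)x^4 - 2x^3 + 1
D^1 f = -10x^3 - 6x^2
D^2 f = -30x^2 - 12x
matching coefficients of g against c_0 f + c_1 Df + … from the top degree down determines the c_i
solution: c_0 = -2, c_1 = -1, c_2 = -3


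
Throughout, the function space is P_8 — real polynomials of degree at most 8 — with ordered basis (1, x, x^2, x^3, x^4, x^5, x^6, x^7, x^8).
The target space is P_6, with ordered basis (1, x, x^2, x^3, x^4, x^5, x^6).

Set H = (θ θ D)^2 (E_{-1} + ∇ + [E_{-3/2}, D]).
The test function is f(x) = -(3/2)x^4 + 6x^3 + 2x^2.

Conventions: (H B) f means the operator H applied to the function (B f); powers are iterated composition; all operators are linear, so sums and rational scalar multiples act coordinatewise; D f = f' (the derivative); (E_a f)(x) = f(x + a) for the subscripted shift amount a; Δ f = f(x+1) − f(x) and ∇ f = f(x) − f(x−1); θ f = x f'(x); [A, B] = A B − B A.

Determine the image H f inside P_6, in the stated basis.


g(x) = -648x^2 + 144x

E_{-1} f = -(3/2)x^4 + 12x^3 - 25x^2 + 20x - 11/2
∇ f = -6x^3 + 27x^2 - 20x + 11/2
D f = -6x^3 + 18x^2 + 4x
E_{-3/2} D f = -6x^3 + 45x^2 - (181/2)x + 219/4
E_{-3/2} f = -(3/2)x^4 + 15x^3 - (181/4)x^2 + (219/4)x - 747/32
D E_{-3/2} f = -6x^3 + 45x^2 - (181/2)x + 219/4
[E_{-3/2}, D] f = 0
(E_{-1} + ∇ + [E_{-3/2}, D]) f = -(3/2)x^4 + 6x^3 + 2x^2
D (E_{-1} + ∇ + [E_{-3/2}, D]) f = -6x^3 + 18x^2 + 4x
θ D (E_{-1} + ∇ + [E_{-3/2}, D]) f = -18x^3 + 36x^2 + 4x
θ θ D (E_{-1} + ∇ + [E_{-3/2}, D]) f = -54x^3 + 72x^2 + 4x
D (θ θ D) (E_{-1} + ∇ + [E_{-3/2}, D]) f = -162x^2 + 144x + 4
θ D (θ θ D) (E_{-1} + ∇ + [E_{-3/2}, D]) f = -324x^2 + 144x
θ θ D (θ θ D) (E_{-1} + ∇ + [E_{-3/2}, D]) f = -648x^2 + 144x


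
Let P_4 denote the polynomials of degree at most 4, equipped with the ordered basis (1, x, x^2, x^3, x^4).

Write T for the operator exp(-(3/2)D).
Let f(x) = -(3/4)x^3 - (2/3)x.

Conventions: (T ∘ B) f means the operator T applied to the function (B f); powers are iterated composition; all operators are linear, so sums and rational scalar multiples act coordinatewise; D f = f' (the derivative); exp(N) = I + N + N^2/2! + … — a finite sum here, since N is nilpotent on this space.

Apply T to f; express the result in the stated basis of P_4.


g(x) = -(3/4)x^3 + (27/8)x^2 - (275/48)x + 113/32

order-1 term: (27/8)x^2 + 1
order-2 term: -(81/16)x
order-3 term: 81/32
the series for exp(-(3/2)D) f terminates at order 3
exp(-(3/2)D) f = -(3/4)x^3 + (27/8)x^2 - (275/48)x + 113/32


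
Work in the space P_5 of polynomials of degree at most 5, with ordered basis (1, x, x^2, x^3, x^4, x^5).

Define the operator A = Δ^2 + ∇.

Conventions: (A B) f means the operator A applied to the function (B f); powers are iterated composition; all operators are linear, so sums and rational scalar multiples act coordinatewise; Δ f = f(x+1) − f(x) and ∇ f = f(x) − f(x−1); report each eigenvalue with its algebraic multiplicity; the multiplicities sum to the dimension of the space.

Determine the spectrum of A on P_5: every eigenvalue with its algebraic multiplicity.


λ = 0 (multiplicity 6)

image of 1: 0
image of x: 1
image of x^2: 2x + 1
image of x^3: 3x^2 + 3x + 7
image of x^4: 4x^3 + 6x^2 + 28x + 13
image of x^5: 5x^4 + 10x^3 + 70x^2 + 65x + 31
the matrix is upper triangular; its diagonal is (0, 0, 0, 0, 0, 0)
for a triangular matrix the eigenvalues are the diagonal entries, with algebraic multiplicity their repetition count


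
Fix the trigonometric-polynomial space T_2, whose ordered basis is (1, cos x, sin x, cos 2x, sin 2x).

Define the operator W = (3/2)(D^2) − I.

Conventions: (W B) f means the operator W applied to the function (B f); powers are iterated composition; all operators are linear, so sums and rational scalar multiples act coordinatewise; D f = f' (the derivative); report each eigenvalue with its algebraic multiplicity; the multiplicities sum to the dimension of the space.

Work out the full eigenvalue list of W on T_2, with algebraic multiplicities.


λ = -7 (multiplicity 2), λ = -5/2 (multiplicity 2), λ = -1 (multiplicity 1)

image of 1: -1
image of cos x: -(5/2)cos x
image of sin x: -(5/2)sin x
image of cos 2x: -7cos 2x
image of sin 2x: -7sin 2x
the matrix is diagonal; its diagonal is (-1, -5/2, -5/2, -7, -7)
for a triangular matrix the eigenvalues are the diagonal entries, with algebraic multiplicity their repetition count


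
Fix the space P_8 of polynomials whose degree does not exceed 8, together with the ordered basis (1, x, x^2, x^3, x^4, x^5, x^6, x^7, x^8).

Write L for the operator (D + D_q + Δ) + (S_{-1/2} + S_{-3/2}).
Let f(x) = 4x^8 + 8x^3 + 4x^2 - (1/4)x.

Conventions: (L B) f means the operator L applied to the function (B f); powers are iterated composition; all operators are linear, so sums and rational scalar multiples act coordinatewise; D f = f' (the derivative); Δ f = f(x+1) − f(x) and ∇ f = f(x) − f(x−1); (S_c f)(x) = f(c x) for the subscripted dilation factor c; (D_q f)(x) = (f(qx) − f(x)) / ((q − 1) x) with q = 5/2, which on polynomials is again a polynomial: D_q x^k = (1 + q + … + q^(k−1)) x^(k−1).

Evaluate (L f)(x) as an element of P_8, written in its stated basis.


D f = 32x^7 + 24x^2 + 8x - 1/4
D_q f = (130123/32)x^7 + 78x^2 + 14x - 1/4
Δ f = 32x^7 + 112x^6 + 224x^5 + 280x^4 + 224x^3 + 136x^2 + 64x + 63/4
(D + D_q + Δ) f = (132171/32)x^7 + 112x^6 + 224x^5 + 280x^4 + 224x^3 + 238x^2 + 86x + 61/4
S_{-1/2} f = (1/64)x^8 - x^3 + x^2 + (1/8)x
S_{-3/2} f = (6561/64)x^8 - 27x^3 + 9x^2 + (3/8)x
(S_{-1/2} + S_{-3/2}) f = (3281/32)x^8 - 28x^3 + 10x^2 + (1/2)x
((D + D_q + Δ) + (S_{-1/2} + S_{-3/2})) f = (3281/32)x^8 + (132171/32)x^7 + 112x^6 + 224x^5 + 280x^4 + 196x^3 + 248x^2 + (173/2)x + 61/4

g(x) = (3281/32)x^8 + (132171/32)x^7 + 112x^6 + 224x^5 + 280x^4 + 196x^3 + 248x^2 + (173/2)x + 61/4


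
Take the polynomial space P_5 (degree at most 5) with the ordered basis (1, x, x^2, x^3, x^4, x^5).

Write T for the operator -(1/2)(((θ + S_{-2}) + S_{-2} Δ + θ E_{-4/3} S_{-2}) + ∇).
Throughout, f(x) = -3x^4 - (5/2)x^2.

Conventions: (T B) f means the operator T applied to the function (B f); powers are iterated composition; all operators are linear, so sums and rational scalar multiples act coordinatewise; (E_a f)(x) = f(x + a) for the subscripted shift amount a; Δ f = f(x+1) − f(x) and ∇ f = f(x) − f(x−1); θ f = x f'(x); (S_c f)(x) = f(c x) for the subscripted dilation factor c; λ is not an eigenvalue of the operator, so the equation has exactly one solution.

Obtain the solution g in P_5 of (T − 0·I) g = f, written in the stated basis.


g(x) = (1/14)x^4 - (142/203)x^3 + (10534/4263)x^2 - (240952/115101)x + 642932/115101

write g with unknown coordinates in the stated basis and equate coefficients in (T − 0·I) g = f
solving from the highest basis element down gives g = (1/14)x^4 - (142/203)x^3 + (10534/4263)x^2 - (240952/115101)x + 642932/115101
check: T g = -3x^4 - (5/2)x^2
so T g − 0·g = -3x^4 - (5/2)x^2 = f ✓


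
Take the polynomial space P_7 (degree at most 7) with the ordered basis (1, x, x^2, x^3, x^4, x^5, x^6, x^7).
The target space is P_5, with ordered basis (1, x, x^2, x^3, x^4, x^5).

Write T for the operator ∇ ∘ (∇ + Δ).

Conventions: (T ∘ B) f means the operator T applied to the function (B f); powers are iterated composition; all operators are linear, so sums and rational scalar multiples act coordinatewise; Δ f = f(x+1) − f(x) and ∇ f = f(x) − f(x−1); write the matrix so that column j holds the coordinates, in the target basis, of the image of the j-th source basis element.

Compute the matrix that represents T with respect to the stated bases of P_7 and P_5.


image of 1: 0
image of x: 0
image of x^2: 4
image of x^3: 12x - 6
image of x^4: 24x^2 - 24x + 16
image of x^5: 40x^3 - 60x^2 + 80x - 30
image of x^6: 60x^4 - 120x^3 + 240x^2 - 180x + 64
image of x^7: 84x^5 - 210x^4 + 560x^3 - 630x^2 + 448x - 126
each image's coordinates form column j of the matrix

the matrix is [[0, 0, 4, -6, 16, -30, 64, -126]; [0, 0, 0, 12, -24, 80, -180, 448]; [0, 0, 0, 0, 24, -60, 240, -630]; [0, 0, 0, 0, 0, 40, -120, 560]; [0, 0, 0, 0, 0, 0, 60, -210]; [0, 0, 0, 0, 0, 0, 0, 84]] (rows listed top to bottom)


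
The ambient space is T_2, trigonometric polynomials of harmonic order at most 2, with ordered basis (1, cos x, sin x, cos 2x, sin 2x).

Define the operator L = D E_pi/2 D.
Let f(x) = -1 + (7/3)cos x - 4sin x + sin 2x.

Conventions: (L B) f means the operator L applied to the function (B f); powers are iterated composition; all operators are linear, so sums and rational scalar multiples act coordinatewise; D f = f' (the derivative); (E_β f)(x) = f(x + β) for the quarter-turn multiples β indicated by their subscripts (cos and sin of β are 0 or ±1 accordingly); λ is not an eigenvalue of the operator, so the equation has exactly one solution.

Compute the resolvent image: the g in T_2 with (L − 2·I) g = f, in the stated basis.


the image equals g(x) = 1/2 - (26/15)cos x + (17/15)sin x + (1/2)sin 2x

write g with unknown coordinates in the stated basis and equate coefficients in (L − 2·I) g = f
solving from the highest basis element down gives g = 1/2 - (26/15)cos x + (17/15)sin x + (1/2)sin 2x
check: L g = -(17/15)cos x - (26/15)sin x + 2sin 2x
so L g − 2·g = -1 + (7/3)cos x - 4sin x + sin 2x = f ✓


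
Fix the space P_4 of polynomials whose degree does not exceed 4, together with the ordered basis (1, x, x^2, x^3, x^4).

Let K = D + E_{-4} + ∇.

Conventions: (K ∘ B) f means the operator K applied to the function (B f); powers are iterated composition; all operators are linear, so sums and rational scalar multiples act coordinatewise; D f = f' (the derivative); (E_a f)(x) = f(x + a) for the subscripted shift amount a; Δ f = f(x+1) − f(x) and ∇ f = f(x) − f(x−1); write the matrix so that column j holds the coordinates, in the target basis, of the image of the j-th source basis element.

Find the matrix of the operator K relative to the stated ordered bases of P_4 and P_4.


the matrix is [[1, -2, 15, -63, 255]; [0, 1, -4, 45, -252]; [0, 0, 1, -6, 90]; [0, 0, 0, 1, -8]; [0, 0, 0, 0, 1]] (rows listed top to bottom)

image of 1: 1
image of x: x - 2
image of x^2: x^2 - 4x + 15
image of x^3: x^3 - 6x^2 + 45x - 63
image of x^4: x^4 - 8x^3 + 90x^2 - 252x + 255
each image's coordinates form column j of the matrix


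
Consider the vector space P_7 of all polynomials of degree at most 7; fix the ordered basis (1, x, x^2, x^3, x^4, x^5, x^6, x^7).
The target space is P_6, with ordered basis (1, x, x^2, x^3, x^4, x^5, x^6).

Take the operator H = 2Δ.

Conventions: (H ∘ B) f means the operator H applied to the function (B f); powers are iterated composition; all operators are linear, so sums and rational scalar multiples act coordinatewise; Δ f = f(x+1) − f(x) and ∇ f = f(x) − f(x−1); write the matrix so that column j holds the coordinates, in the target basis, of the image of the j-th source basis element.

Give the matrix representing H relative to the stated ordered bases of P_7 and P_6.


the matrix is [[0, 2, 2, 2, 2, 2, 2, 2]; [0, 0, 4, 6, 8, 10, 12, 14]; [0, 0, 0, 6, 12, 20, 30, 42]; [0, 0, 0, 0, 8, 20, 40, 70]; [0, 0, 0, 0, 0, 10, 30, 70]; [0, 0, 0, 0, 0, 0, 12, 42]; [0, 0, 0, 0, 0, 0, 0, 14]] (rows listed top to bottom)

image of 1: 0
image of x: 2
image of x^2: 4x + 2
image of x^3: 6x^2 + 6x + 2
image of x^4: 8x^3 + 12x^2 + 8x + 2
image of x^5: 10x^4 + 20x^3 + 20x^2 + 10x + 2
image of x^6: 12x^5 + 30x^4 + 40x^3 + 30x^2 + 12x + 2
image of x^7: 14x^6 + 42x^5 + 70x^4 + 70x^3 + 42x^2 + 14x + 2
each image's coordinates form column j of the matrix


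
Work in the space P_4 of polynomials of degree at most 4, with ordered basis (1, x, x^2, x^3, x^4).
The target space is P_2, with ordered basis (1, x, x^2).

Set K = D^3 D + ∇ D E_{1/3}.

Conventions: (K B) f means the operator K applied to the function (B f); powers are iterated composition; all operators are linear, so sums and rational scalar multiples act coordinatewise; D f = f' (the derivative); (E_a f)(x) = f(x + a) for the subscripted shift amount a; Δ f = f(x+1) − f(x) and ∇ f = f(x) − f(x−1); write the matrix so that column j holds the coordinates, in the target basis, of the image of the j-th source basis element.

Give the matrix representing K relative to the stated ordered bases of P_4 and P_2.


the matrix is [[0, 0, 2, -1, 76/3]; [0, 0, 0, 6, -4]; [0, 0, 0, 0, 12]] (rows listed top to bottom)

image of 1: 0
image of x: 0
image of x^2: 2
image of x^3: 6x - 1
image of x^4: 12x^2 - 4x + 76/3
each image's coordinates form column j of the matrix


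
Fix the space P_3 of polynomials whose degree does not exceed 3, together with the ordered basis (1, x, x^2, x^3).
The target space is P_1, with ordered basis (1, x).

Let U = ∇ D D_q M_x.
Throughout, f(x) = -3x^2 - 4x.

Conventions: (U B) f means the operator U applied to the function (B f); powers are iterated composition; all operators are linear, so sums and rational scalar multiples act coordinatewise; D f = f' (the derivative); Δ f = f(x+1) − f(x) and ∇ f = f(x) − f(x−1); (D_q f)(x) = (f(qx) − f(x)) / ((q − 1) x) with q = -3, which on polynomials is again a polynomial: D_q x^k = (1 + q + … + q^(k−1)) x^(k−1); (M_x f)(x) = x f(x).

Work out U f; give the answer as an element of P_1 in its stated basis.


M_x f = -3x^3 - 4x^2
D_q M_x f = -21x^2 + 8x
D (D_q M_x) f = -42x + 8
∇ D (D_q M_x) f = -42

the image equals g(x) = -42


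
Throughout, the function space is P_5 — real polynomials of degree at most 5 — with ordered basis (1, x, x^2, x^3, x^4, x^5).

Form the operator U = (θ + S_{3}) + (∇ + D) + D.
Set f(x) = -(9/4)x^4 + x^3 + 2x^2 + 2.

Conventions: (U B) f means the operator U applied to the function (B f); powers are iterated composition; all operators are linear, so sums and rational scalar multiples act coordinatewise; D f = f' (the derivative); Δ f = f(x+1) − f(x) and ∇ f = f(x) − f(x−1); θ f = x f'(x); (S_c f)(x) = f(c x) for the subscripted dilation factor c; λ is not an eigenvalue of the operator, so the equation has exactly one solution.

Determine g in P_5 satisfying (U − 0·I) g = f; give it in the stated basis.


the result is g(x) = -(9/340)x^4 + (56/1275)x^3 + (1229/9350)x^2 - (644/4675)x + 12619/5100

write g with unknown coordinates in the stated basis and equate coefficients in (U − 0·I) g = f
solving from the highest basis element down gives g = -(9/340)x^4 + (56/1275)x^3 + (1229/9350)x^2 - (644/4675)x + 12619/5100
check: U g = -(9/4)x^4 + x^3 + 2x^2 + 2
so U g − 0·g = -(9/4)x^4 + x^3 + 2x^2 + 2 = f ✓


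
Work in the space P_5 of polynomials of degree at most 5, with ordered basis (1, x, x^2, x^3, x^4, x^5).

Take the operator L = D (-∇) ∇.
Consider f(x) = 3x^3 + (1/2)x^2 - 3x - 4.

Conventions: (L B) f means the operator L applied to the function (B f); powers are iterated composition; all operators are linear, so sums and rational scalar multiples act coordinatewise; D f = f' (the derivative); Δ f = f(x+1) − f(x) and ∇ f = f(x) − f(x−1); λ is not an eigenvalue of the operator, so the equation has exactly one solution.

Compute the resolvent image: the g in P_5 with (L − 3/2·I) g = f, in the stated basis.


write g with unknown coordinates in the stated basis and equate coefficients in (L − 3/2·I) g = f
solving from the highest basis element down gives g = -2x^3 - (1/3)x^2 + 2x + 32/3
check: L g = 12
so L g − 3/2·g = 3x^3 + (1/2)x^2 - 3x - 4 = f ✓

the image equals g(x) = -2x^3 - (1/3)x^2 + 2x + 32/3


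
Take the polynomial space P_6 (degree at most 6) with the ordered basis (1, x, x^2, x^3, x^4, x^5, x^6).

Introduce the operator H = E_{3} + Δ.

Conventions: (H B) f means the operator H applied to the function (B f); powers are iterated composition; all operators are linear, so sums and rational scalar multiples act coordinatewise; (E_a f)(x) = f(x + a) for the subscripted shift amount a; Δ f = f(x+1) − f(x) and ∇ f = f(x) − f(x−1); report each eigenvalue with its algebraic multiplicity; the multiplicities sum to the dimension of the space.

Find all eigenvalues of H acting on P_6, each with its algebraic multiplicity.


λ = 1 (multiplicity 7)

image of 1: 1
image of x: x + 4
image of x^2: x^2 + 8x + 10
image of x^3: x^3 + 12x^2 + 30x + 28
image of x^4: x^4 + 16x^3 + 60x^2 + 112x + 82
image of x^5: x^5 + 20x^4 + 100x^3 + 280x^2 + 410x + 244
image of x^6: x^6 + 24x^5 + 150x^4 + 560x^3 + 1230x^2 + 1464x + 730
the matrix is upper triangular; its diagonal is (1, 1, 1, 1, 1, 1, 1)
for a triangular matrix the eigenvalues are the diagonal entries, with algebraic multiplicity their repetition count


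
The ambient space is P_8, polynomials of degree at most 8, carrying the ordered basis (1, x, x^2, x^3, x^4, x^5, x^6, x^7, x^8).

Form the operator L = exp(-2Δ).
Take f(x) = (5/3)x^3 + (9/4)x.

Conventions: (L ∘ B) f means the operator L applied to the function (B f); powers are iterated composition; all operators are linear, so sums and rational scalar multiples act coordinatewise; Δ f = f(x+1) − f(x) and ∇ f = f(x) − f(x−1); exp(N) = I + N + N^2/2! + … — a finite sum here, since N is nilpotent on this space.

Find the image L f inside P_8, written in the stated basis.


g(x) = (5/3)x^3 - 10x^2 + (49/4)x - 7/6

order-1 term: -10x^2 - 10x - 47/6
order-2 term: 20x + 20
order-3 term: -40/3
the series for exp(-2Δ) f terminates at order 3
exp(-2Δ) f = (5/3)x^3 - 10x^2 + (49/4)x - 7/6
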